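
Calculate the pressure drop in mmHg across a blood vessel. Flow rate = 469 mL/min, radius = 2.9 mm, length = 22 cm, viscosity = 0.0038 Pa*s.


dP = 8*mu*L*Q / (pi*r^4)
Q = 469 mL/min = 7.81667e-06 m^3/s
dP = 235.275 Pa = 235.275 / 133.322 mmHg = 1.765 mmHg


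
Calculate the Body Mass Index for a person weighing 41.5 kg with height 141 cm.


BMI = weight / height^2
height = 141 cm = 1.41 m
BMI = 41.5 / 1.41^2
BMI = 20.87 kg/m^2


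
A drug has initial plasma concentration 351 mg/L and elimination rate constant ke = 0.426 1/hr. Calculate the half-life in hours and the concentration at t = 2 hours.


t_half = ln(2) / ke = 0.693147 / 0.426 = 1.627 hr
C(t) = C0 * exp(-ke*t) = 351 * exp(-0.426*2)
C(2) = 149.7 mg/L


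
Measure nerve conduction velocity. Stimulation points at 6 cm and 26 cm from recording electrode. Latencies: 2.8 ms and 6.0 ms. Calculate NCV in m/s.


Distance = (26 - 6) / 100 = 0.2 m
dt = (6.0 - 2.8) / 1000 = 0.0032 s
NCV = dist / dt = 62.5 m/s


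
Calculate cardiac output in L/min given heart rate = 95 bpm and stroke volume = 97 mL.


CO = HR * SV
CO = 95 * 97 / 1000
CO = 9.215 L/min


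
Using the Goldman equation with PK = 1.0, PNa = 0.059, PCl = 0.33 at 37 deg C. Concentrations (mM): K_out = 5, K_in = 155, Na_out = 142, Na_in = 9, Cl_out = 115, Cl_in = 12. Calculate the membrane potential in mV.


Vm = (RT/F)*ln((PK*Ko + PNa*Nao + PCl*Cli)/(PK*Ki + PNa*Nai + PCl*Clo))
Numer = 17.338, Denom = 193.481
Vm = -64.47 mV


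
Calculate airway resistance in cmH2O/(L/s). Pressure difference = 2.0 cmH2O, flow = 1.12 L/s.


R = dP / flow
R = 2.0 / 1.12
R = 1.786 cmH2O/(L/s)


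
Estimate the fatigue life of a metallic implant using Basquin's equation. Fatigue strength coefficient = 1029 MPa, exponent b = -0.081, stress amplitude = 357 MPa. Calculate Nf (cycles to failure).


sigma_a = sigma_f' * (2Nf)^b
2Nf = (sigma_a/sigma_f')^(1/b)
2Nf = (357/1029)^(1/-0.081)
2Nf = 474122.81
Nf = 2.371e+05


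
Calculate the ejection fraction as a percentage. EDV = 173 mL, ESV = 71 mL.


SV = EDV - ESV = 173 - 71 = 102 mL
EF = SV/EDV * 100 = 102/173 * 100
EF = 58.96%


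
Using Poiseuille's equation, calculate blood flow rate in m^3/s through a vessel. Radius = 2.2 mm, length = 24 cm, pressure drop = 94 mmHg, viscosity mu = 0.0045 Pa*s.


Q = pi*r^4*dP / (8*mu*L)
r = 0.0022 m, L = 0.24 m
dP = 94 mmHg = 12532.268 Pa
Q = 1.0675e-04 m^3/s


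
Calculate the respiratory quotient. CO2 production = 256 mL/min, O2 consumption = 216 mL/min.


RQ = VCO2 / VO2
RQ = 256 / 216
RQ = 1.185


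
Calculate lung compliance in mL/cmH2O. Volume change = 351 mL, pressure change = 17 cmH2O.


C = dV / dP
C = 351 / 17
C = 20.65 mL/cmH2O


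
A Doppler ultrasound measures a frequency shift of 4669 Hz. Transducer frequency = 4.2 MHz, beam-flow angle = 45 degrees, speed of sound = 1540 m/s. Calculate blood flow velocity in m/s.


v = fd * c / (2 * f0 * cos(theta))
v = 4669 * 1540 / (2 * 4.2000e+06 * cos(45))
v = 1.211 m/s


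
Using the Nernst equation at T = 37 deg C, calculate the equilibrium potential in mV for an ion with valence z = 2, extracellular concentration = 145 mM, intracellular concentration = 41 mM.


E = (RT/(zF)) * ln(C_out/C_in)
T = 37 + 273.15 = 310.15 K
E = (8.314 * 310.15 / (2 * 96485)) * ln(145/41)
E = 16.88 mV


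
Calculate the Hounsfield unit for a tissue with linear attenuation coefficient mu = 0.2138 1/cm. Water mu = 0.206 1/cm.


HU = ((mu_tissue - mu_water) / mu_water) * 1000
HU = ((0.2138 - 0.206) / 0.206) * 1000
HU = 37.86


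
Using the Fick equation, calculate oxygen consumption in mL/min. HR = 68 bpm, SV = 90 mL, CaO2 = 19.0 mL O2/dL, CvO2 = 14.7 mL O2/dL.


CO = HR*SV = 68*90/1000 = 6.12 L/min
a-v O2 diff = 19.0 - 14.7 = 4.3 mL/dL
VO2 = CO * (CaO2-CvO2) * 10 dL/L
VO2 = 6.12 * 4.3 * 10
VO2 = 263.2 mL/min


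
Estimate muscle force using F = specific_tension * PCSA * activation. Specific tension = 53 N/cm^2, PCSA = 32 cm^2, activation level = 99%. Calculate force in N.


F = sigma * PCSA * activation
F = 53 * 32 * 0.99
F = 1679 N


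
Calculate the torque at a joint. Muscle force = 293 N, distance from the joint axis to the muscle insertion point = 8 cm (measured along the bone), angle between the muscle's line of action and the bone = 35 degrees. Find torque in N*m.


Torque = F * d * sin(theta)   (moment arm = d*sin(theta))
d = 8 cm = 0.08 m
Torque = 293 * 0.08 * sin(35)
Torque = 13.44 N*m


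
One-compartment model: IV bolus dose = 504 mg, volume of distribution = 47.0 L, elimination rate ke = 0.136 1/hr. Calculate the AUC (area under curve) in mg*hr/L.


C0 = Dose/Vd = 504/47.0 = 10.7234 mg/L
AUC = C0/ke = 10.7234/0.136
AUC = 78.85 mg*hr/L


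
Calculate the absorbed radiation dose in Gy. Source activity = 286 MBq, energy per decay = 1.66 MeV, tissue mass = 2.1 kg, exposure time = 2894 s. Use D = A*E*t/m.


A = 286 MBq = 2.8600e+08 Bq
E = 1.66 MeV = 2.65932e-13 J
D = A*E*t/m = 2.8600e+08*2.65932e-13*2894/2.1
D = 0.1048 Gy


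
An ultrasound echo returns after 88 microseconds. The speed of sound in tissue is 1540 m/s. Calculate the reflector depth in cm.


depth = c * t / 2
t = 88 us = 8.8000e-05 s
depth = 1540 * 8.8000e-05 / 2
depth = 0.06776 m = 6.776 cm


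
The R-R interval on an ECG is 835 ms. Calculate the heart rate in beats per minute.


HR = 60 / RR_interval(s)
RR = 835 ms = 0.835 s
HR = 60 / 0.835 = 71.86 bpm


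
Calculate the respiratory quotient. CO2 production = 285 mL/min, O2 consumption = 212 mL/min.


RQ = VCO2 / VO2
RQ = 285 / 212
RQ = 1.344


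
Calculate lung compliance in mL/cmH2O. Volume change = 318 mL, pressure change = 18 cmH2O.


C = dV / dP
C = 318 / 18
C = 17.67 mL/cmH2O


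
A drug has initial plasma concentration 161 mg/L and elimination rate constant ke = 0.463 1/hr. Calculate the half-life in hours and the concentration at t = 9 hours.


t_half = ln(2) / ke = 0.693147 / 0.463 = 1.497 hr
C(t) = C0 * exp(-ke*t) = 161 * exp(-0.463*9)
C(9) = 2.495 mg/L


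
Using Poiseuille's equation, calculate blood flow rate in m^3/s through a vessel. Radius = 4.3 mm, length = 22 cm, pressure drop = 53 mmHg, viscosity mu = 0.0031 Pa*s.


Q = pi*r^4*dP / (8*mu*L)
r = 0.0043 m, L = 0.22 m
dP = 53 mmHg = 7066.066 Pa
Q = 0.001391 m^3/s


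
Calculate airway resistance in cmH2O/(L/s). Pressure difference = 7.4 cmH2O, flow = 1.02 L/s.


R = dP / flow
R = 7.4 / 1.02
R = 7.255 cmH2O/(L/s)


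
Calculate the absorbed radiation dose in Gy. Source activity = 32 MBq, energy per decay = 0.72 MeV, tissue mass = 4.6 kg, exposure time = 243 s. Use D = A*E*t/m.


A = 32 MBq = 3.2000e+07 Bq
E = 0.72 MeV = 1.15344e-13 J
D = A*E*t/m = 3.2000e+07*1.15344e-13*243/4.6
D = 1.9498e-04 Gy


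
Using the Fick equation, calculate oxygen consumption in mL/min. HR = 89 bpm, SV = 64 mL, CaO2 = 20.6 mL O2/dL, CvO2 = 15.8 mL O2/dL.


CO = HR*SV = 89*64/1000 = 5.696 L/min
a-v O2 diff = 20.6 - 15.8 = 4.8 mL/dL
VO2 = CO * (CaO2-CvO2) * 10 dL/L
VO2 = 5.696 * 4.8 * 10
VO2 = 273.4 mL/min


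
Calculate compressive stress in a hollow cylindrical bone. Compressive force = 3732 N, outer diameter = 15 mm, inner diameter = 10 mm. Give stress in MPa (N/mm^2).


A = pi*(r_o^2 - r_i^2)
r_o = 7.5 mm, r_i = 5 mm
A = 98.1748 mm^2
sigma = F/A = 3732 / 98.1748
sigma = 38.01 MPa


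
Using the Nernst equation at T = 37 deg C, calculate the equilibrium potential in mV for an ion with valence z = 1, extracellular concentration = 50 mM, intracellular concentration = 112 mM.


E = (RT/(zF)) * ln(C_out/C_in)
T = 37 + 273.15 = 310.15 K
E = (8.314 * 310.15 / (1 * 96485)) * ln(50/112)
E = -21.55 mV


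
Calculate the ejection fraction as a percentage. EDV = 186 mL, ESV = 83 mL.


SV = EDV - ESV = 186 - 83 = 103 mL
EF = SV/EDV * 100 = 103/186 * 100
EF = 55.38%


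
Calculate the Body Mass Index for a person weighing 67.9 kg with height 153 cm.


BMI = weight / height^2
height = 153 cm = 1.53 m
BMI = 67.9 / 1.53^2
BMI = 29.01 kg/m^2


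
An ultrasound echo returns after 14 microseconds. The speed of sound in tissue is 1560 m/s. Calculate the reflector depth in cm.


depth = c * t / 2
t = 14 us = 1.4000e-05 s
depth = 1560 * 1.4000e-05 / 2
depth = 0.01092 m = 1.092 cm


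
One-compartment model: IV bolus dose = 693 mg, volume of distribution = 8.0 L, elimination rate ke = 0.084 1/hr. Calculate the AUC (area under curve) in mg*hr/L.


C0 = Dose/Vd = 693/8.0 = 86.625 mg/L
AUC = C0/ke = 86.625/0.084
AUC = 1031 mg*hr/L


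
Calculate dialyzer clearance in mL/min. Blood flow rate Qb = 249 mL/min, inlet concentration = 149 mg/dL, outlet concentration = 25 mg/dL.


K = Qb * (Cb_in - Cb_out) / Cb_in
K = 249 * (149 - 25) / 149
K = 207.2 mL/min


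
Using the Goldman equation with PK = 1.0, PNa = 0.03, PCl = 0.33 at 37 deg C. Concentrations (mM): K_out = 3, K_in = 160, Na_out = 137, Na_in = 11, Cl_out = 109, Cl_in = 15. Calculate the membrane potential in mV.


Vm = (RT/F)*ln((PK*Ko + PNa*Nao + PCl*Cli)/(PK*Ki + PNa*Nai + PCl*Clo))
Numer = 12.06, Denom = 196.3
Vm = -74.56 mV


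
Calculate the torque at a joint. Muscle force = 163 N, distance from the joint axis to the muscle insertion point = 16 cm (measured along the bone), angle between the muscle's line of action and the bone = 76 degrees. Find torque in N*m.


Torque = F * d * sin(theta)   (moment arm = d*sin(theta))
d = 16 cm = 0.16 m
Torque = 163 * 0.16 * sin(76)
Torque = 25.31 N*m


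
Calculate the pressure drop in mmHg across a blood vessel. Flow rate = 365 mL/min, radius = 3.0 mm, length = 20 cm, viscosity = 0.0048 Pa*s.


dP = 8*mu*L*Q / (pi*r^4)
Q = 365 mL/min = 6.08333e-06 m^3/s
dP = 183.598 Pa = 183.598 / 133.322 mmHg = 1.377 mmHg


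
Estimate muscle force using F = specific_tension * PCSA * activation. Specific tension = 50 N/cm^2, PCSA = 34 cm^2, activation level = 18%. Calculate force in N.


F = sigma * PCSA * activation
F = 50 * 34 * 0.18
F = 306 N


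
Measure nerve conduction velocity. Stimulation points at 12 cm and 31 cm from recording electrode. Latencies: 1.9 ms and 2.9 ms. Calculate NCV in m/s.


Distance = (31 - 12) / 100 = 0.19 m
dt = (2.9 - 1.9) / 1000 = 0.001 s
NCV = dist / dt = 190 m/s


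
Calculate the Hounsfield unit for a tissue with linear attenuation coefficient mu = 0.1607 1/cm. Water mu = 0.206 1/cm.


HU = ((mu_tissue - mu_water) / mu_water) * 1000
HU = ((0.1607 - 0.206) / 0.206) * 1000
HU = -219.9


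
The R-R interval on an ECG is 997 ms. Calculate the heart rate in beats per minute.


HR = 60 / RR_interval(s)
RR = 997 ms = 0.997 s
HR = 60 / 0.997 = 60.18 bpm


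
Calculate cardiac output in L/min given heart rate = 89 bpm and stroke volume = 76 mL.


CO = HR * SV
CO = 89 * 76 / 1000
CO = 6.764 L/min


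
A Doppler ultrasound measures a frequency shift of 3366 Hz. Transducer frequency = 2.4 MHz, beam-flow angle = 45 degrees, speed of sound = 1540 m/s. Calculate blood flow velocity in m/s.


v = fd * c / (2 * f0 * cos(theta))
v = 3366 * 1540 / (2 * 2.4000e+06 * cos(45))
v = 1.527 m/s


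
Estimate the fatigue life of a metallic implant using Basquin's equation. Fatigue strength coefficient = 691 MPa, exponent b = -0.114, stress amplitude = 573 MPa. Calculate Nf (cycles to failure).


sigma_a = sigma_f' * (2Nf)^b
2Nf = (sigma_a/sigma_f')^(1/b)
2Nf = (573/691)^(1/-0.114)
2Nf = 5.1684864
Nf = 2.584


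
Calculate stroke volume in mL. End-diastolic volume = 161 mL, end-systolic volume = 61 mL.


SV = EDV - ESV
SV = 161 - 61
SV = 100 mL


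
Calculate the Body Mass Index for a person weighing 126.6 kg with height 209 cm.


BMI = weight / height^2
height = 209 cm = 2.09 m
BMI = 126.6 / 2.09^2
BMI = 28.98 kg/m^2


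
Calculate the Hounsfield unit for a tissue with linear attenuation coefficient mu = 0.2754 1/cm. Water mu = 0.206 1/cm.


HU = ((mu_tissue - mu_water) / mu_water) * 1000
HU = ((0.2754 - 0.206) / 0.206) * 1000
HU = 336.9


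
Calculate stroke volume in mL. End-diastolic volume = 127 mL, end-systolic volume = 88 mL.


SV = EDV - ESV
SV = 127 - 88
SV = 39 mL


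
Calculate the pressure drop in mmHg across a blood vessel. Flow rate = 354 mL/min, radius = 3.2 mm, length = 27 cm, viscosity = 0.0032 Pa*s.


dP = 8*mu*L*Q / (pi*r^4)
Q = 354 mL/min = 5.9e-06 m^3/s
dP = 123.796 Pa = 123.796 / 133.322 mmHg = 0.9285 mmHg


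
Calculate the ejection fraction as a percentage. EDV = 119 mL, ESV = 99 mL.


SV = EDV - ESV = 119 - 99 = 20 mL
EF = SV/EDV * 100 = 20/119 * 100
EF = 16.81%


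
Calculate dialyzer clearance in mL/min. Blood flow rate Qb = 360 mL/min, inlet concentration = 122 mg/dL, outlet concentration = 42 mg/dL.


K = Qb * (Cb_in - Cb_out) / Cb_in
K = 360 * (122 - 42) / 122
K = 236.1 mL/min


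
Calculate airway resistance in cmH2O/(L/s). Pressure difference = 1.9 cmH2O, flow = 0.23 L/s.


R = dP / flow
R = 1.9 / 0.23
R = 8.261 cmH2O/(L/s)


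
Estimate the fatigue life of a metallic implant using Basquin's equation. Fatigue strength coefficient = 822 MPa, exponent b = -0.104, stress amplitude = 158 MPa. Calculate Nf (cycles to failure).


sigma_a = sigma_f' * (2Nf)^b
2Nf = (sigma_a/sigma_f')^(1/b)
2Nf = (158/822)^(1/-0.104)
2Nf = 7703358.4
Nf = 3.8517e+06


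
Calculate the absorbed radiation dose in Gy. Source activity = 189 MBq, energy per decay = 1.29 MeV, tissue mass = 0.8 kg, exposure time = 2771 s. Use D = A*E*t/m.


A = 189 MBq = 1.8900e+08 Bq
E = 1.29 MeV = 2.06658e-13 J
D = A*E*t/m = 1.8900e+08*2.06658e-13*2771/0.8
D = 0.1353 Gy


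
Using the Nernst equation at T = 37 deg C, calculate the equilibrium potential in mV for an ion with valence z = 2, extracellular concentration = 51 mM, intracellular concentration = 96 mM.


E = (RT/(zF)) * ln(C_out/C_in)
T = 37 + 273.15 = 310.15 K
E = (8.314 * 310.15 / (2 * 96485)) * ln(51/96)
E = -8.452 mV


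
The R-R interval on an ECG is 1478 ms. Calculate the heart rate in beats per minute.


HR = 60 / RR_interval(s)
RR = 1478 ms = 1.478 s
HR = 60 / 1.478 = 40.6 bpm


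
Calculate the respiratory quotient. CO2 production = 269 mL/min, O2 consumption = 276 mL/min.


RQ = VCO2 / VO2
RQ = 269 / 276
RQ = 0.9746


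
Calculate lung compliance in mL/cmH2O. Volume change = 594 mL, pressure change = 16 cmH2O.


C = dV / dP
C = 594 / 16
C = 37.12 mL/cmH2O


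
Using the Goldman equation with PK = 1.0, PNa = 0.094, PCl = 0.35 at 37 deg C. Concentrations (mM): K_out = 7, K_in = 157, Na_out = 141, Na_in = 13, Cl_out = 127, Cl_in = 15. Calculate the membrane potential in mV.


Vm = (RT/F)*ln((PK*Ko + PNa*Nao + PCl*Cli)/(PK*Ki + PNa*Nai + PCl*Clo))
Numer = 25.504, Denom = 202.672
Vm = -55.39 mV


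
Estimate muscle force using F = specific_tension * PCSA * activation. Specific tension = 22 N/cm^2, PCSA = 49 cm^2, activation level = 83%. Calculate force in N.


F = sigma * PCSA * activation
F = 22 * 49 * 0.83
F = 894.7 N


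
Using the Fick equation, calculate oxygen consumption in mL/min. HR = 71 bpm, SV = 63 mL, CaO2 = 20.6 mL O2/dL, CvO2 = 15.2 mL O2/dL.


CO = HR*SV = 71*63/1000 = 4.473 L/min
a-v O2 diff = 20.6 - 15.2 = 5.4 mL/dL
VO2 = CO * (CaO2-CvO2) * 10 dL/L
VO2 = 4.473 * 5.4 * 10
VO2 = 241.5 mL/min


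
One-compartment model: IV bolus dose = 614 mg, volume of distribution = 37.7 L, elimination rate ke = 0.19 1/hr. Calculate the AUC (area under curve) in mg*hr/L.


C0 = Dose/Vd = 614/37.7 = 16.2865 mg/L
AUC = C0/ke = 16.2865/0.19
AUC = 85.72 mg*hr/L


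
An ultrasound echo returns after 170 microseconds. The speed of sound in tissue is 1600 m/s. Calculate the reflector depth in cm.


depth = c * t / 2
t = 170 us = 1.7000e-04 s
depth = 1600 * 1.7000e-04 / 2
depth = 0.136 m = 13.6 cm


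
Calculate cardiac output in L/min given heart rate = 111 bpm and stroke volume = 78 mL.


CO = HR * SV
CO = 111 * 78 / 1000
CO = 8.658 L/min


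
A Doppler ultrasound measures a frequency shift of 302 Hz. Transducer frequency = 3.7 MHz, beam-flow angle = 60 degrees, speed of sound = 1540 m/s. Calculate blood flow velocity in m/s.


v = fd * c / (2 * f0 * cos(theta))
v = 302 * 1540 / (2 * 3.7000e+06 * cos(60))
v = 0.1257 m/s


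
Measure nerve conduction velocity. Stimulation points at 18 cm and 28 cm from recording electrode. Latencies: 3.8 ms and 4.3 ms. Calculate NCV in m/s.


Distance = (28 - 18) / 100 = 0.1 m
dt = (4.3 - 3.8) / 1000 = 5.0000e-04 s
NCV = dist / dt = 200 m/s


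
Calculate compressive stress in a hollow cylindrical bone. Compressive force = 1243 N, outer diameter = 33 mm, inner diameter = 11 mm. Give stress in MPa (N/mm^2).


A = pi*(r_o^2 - r_i^2)
r_o = 16.5 mm, r_i = 5.5 mm
A = 760.265 mm^2
sigma = F/A = 1243 / 760.265
sigma = 1.635 MPa


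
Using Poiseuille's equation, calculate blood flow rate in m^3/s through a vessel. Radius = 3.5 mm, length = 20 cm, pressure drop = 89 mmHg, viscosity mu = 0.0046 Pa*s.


Q = pi*r^4*dP / (8*mu*L)
r = 0.0035 m, L = 0.2 m
dP = 89 mmHg = 11865.658 Pa
Q = 7.6004e-04 m^3/s


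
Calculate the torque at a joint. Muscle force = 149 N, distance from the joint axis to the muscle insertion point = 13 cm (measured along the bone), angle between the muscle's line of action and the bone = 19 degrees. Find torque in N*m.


Torque = F * d * sin(theta)   (moment arm = d*sin(theta))
d = 13 cm = 0.13 m
Torque = 149 * 0.13 * sin(19)
Torque = 6.306 N*m


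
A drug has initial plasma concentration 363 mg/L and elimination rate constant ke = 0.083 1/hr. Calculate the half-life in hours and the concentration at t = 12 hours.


t_half = ln(2) / ke = 0.693147 / 0.083 = 8.351 hr
C(t) = C0 * exp(-ke*t) = 363 * exp(-0.083*12)
C(12) = 134.1 mg/L


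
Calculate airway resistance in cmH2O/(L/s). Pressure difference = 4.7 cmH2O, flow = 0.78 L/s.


R = dP / flow
R = 4.7 / 0.78
R = 6.026 cmH2O/(L/s)


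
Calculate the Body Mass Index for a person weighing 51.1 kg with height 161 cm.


BMI = weight / height^2
height = 161 cm = 1.61 m
BMI = 51.1 / 1.61^2
BMI = 19.71 kg/m^2


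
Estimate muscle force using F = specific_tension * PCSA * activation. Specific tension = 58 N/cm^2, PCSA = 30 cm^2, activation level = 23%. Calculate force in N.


F = sigma * PCSA * activation
F = 58 * 30 * 0.23
F = 400.2 N


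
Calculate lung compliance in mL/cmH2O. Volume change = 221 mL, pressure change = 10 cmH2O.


C = dV / dP
C = 221 / 10
C = 22.1 mL/cmH2O


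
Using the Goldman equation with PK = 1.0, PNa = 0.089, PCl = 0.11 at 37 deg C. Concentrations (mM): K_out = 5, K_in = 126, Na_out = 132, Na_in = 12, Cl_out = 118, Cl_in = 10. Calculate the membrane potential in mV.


Vm = (RT/F)*ln((PK*Ko + PNa*Nao + PCl*Cli)/(PK*Ki + PNa*Nai + PCl*Clo))
Numer = 17.848, Denom = 140.048
Vm = -55.06 mV


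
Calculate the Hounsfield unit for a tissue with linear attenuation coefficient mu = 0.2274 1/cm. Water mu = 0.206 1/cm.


HU = ((mu_tissue - mu_water) / mu_water) * 1000
HU = ((0.2274 - 0.206) / 0.206) * 1000
HU = 103.9


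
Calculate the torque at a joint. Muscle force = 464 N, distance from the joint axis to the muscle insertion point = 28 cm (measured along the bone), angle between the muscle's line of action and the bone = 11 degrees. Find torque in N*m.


Torque = F * d * sin(theta)   (moment arm = d*sin(theta))
d = 28 cm = 0.28 m
Torque = 464 * 0.28 * sin(11)
Torque = 24.79 N*m


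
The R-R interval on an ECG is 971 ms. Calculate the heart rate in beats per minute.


HR = 60 / RR_interval(s)
RR = 971 ms = 0.971 s
HR = 60 / 0.971 = 61.79 bpm


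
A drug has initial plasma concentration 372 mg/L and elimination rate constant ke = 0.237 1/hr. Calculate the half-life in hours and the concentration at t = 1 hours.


t_half = ln(2) / ke = 0.693147 / 0.237 = 2.925 hr
C(t) = C0 * exp(-ke*t) = 372 * exp(-0.237*1)
C(1) = 293.5 mg/L


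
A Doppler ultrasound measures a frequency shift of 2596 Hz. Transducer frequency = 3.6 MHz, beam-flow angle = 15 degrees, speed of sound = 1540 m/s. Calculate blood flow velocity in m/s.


v = fd * c / (2 * f0 * cos(theta))
v = 2596 * 1540 / (2 * 3.6000e+06 * cos(15))
v = 0.5748 m/s


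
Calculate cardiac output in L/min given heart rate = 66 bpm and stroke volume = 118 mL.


CO = HR * SV
CO = 66 * 118 / 1000
CO = 7.788 L/min


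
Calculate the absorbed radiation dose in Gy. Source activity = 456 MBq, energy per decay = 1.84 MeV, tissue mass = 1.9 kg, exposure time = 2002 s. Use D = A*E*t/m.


A = 456 MBq = 4.5600e+08 Bq
E = 1.84 MeV = 2.94768e-13 J
D = A*E*t/m = 4.5600e+08*2.94768e-13*2002/1.9
D = 0.1416 Gy


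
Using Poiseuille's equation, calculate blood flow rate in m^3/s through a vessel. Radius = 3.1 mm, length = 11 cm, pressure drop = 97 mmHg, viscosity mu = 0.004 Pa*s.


Q = pi*r^4*dP / (8*mu*L)
r = 0.0031 m, L = 0.11 m
dP = 97 mmHg = 12932.234 Pa
Q = 0.001066 m^3/s


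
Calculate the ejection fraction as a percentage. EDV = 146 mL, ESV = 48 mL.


SV = EDV - ESV = 146 - 48 = 98 mL
EF = SV/EDV * 100 = 98/146 * 100
EF = 67.12%


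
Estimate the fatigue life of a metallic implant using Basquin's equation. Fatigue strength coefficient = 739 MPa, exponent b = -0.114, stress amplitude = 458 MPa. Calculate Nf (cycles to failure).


sigma_a = sigma_f' * (2Nf)^b
2Nf = (sigma_a/sigma_f')^(1/b)
2Nf = (458/739)^(1/-0.114)
2Nf = 66.469507
Nf = 33.23


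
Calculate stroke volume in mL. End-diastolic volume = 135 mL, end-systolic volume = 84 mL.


SV = EDV - ESV
SV = 135 - 84
SV = 51 mL


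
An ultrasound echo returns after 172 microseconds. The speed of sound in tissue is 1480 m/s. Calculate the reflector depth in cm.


depth = c * t / 2
t = 172 us = 1.7200e-04 s
depth = 1480 * 1.7200e-04 / 2
depth = 0.12728 m = 12.728 cm


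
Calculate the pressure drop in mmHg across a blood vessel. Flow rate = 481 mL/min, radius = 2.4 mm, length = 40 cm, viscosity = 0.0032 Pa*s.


dP = 8*mu*L*Q / (pi*r^4)
Q = 481 mL/min = 8.01667e-06 m^3/s
dP = 787.588 Pa = 787.588 / 133.322 mmHg = 5.907 mmHg


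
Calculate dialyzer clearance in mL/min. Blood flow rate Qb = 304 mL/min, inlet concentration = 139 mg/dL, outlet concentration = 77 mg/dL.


K = Qb * (Cb_in - Cb_out) / Cb_in
K = 304 * (139 - 77) / 139
K = 135.6 mL/min


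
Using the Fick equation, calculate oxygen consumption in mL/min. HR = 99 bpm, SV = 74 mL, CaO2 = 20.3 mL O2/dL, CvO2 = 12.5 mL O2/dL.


CO = HR*SV = 99*74/1000 = 7.326 L/min
a-v O2 diff = 20.3 - 12.5 = 7.8 mL/dL
VO2 = CO * (CaO2-CvO2) * 10 dL/L
VO2 = 7.326 * 7.8 * 10
VO2 = 571.4 mL/min


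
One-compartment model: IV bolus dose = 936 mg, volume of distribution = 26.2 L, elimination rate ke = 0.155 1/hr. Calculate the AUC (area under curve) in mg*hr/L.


C0 = Dose/Vd = 936/26.2 = 35.7252 mg/L
AUC = C0/ke = 35.7252/0.155
AUC = 230.5 mg*hr/L


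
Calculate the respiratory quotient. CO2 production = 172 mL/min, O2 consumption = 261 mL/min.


RQ = VCO2 / VO2
RQ = 172 / 261
RQ = 0.659


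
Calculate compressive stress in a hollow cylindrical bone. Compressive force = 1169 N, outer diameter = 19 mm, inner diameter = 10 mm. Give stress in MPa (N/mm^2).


A = pi*(r_o^2 - r_i^2)
r_o = 9.5 mm, r_i = 5 mm
A = 204.989 mm^2
sigma = F/A = 1169 / 204.989
sigma = 5.703 MPa


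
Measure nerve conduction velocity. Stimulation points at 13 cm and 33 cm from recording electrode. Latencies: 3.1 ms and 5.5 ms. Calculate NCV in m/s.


Distance = (33 - 13) / 100 = 0.2 m
dt = (5.5 - 3.1) / 1000 = 0.0024 s
NCV = dist / dt = 83.33 m/s


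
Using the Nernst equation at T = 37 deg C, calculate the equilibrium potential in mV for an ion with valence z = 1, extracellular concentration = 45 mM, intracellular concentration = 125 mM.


E = (RT/(zF)) * ln(C_out/C_in)
T = 37 + 273.15 = 310.15 K
E = (8.314 * 310.15 / (1 * 96485)) * ln(45/125)
E = -27.3 mV


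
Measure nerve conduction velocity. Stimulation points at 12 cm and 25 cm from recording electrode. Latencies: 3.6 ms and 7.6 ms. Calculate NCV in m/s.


Distance = (25 - 12) / 100 = 0.13 m
dt = (7.6 - 3.6) / 1000 = 0.004 s
NCV = dist / dt = 32.5 m/s


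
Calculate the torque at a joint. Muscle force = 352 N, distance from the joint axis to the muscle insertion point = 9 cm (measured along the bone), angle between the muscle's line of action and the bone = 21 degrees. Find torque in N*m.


Torque = F * d * sin(theta)   (moment arm = d*sin(theta))
d = 9 cm = 0.09 m
Torque = 352 * 0.09 * sin(21)
Torque = 11.35 N*m


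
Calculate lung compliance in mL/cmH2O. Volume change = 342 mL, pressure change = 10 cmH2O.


C = dV / dP
C = 342 / 10
C = 34.2 mL/cmH2O


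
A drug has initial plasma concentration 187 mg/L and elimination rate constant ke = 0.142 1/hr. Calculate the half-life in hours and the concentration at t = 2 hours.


t_half = ln(2) / ke = 0.693147 / 0.142 = 4.881 hr
C(t) = C0 * exp(-ke*t) = 187 * exp(-0.142*2)
C(2) = 140.8 mg/L


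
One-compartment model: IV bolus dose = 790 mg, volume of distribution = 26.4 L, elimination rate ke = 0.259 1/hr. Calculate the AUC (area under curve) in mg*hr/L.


C0 = Dose/Vd = 790/26.4 = 29.9242 mg/L
AUC = C0/ke = 29.9242/0.259
AUC = 115.5 mg*hr/L


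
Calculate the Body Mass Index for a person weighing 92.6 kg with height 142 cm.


BMI = weight / height^2
height = 142 cm = 1.42 m
BMI = 92.6 / 1.42^2
BMI = 45.92 kg/m^2


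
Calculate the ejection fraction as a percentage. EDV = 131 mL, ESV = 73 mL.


SV = EDV - ESV = 131 - 73 = 58 mL
EF = SV/EDV * 100 = 58/131 * 100
EF = 44.27%


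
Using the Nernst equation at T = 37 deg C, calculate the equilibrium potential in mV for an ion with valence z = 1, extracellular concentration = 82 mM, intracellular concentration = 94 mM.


E = (RT/(zF)) * ln(C_out/C_in)
T = 37 + 273.15 = 310.15 K
E = (8.314 * 310.15 / (1 * 96485)) * ln(82/94)
E = -3.65 mV


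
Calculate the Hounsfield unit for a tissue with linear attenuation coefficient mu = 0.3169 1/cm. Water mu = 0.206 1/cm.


HU = ((mu_tissue - mu_water) / mu_water) * 1000
HU = ((0.3169 - 0.206) / 0.206) * 1000
HU = 538.3


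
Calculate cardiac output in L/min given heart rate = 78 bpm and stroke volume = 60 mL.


CO = HR * SV
CO = 78 * 60 / 1000
CO = 4.68 L/min


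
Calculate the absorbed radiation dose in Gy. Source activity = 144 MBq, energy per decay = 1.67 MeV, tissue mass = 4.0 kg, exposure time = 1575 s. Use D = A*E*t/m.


A = 144 MBq = 1.4400e+08 Bq
E = 1.67 MeV = 2.67534e-13 J
D = A*E*t/m = 1.4400e+08*2.67534e-13*1575/4.0
D = 0.01517 Gy


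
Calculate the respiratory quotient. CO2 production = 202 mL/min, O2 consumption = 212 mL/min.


RQ = VCO2 / VO2
RQ = 202 / 212
RQ = 0.9528


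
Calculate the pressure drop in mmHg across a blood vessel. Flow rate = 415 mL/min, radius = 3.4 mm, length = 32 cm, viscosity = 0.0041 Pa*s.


dP = 8*mu*L*Q / (pi*r^4)
Q = 415 mL/min = 6.91667e-06 m^3/s
dP = 172.924 Pa = 172.924 / 133.322 mmHg = 1.297 mmHg


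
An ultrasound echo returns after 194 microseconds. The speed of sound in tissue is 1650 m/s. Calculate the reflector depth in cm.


depth = c * t / 2
t = 194 us = 1.9400e-04 s
depth = 1650 * 1.9400e-04 / 2
depth = 0.16005 m = 16.005 cm


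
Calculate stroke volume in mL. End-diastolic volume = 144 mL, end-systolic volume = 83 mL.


SV = EDV - ESV
SV = 144 - 83
SV = 61 mL


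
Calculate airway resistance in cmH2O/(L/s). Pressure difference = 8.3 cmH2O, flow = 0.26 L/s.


R = dP / flow
R = 8.3 / 0.26
R = 31.92 cmH2O/(L/s)


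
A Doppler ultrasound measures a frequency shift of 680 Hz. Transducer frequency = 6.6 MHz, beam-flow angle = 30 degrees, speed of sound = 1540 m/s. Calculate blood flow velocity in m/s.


v = fd * c / (2 * f0 * cos(theta))
v = 680 * 1540 / (2 * 6.6000e+06 * cos(30))
v = 0.09161 m/s


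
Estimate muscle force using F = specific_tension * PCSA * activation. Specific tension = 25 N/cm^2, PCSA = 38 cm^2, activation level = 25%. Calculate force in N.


F = sigma * PCSA * activation
F = 25 * 38 * 0.25
F = 237.5 N


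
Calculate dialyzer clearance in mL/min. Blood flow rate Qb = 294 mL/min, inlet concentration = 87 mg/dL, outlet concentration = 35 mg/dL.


K = Qb * (Cb_in - Cb_out) / Cb_in
K = 294 * (87 - 35) / 87
K = 175.7 mL/min


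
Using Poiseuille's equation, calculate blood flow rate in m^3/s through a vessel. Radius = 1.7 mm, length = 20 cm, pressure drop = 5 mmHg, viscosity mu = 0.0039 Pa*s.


Q = pi*r^4*dP / (8*mu*L)
r = 0.0017 m, L = 0.2 m
dP = 5 mmHg = 666.61 Pa
Q = 2.8031e-06 m^3/s


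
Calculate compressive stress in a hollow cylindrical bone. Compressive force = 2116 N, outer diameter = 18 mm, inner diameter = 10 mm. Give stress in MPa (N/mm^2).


A = pi*(r_o^2 - r_i^2)
r_o = 9 mm, r_i = 5 mm
A = 175.929 mm^2
sigma = F/A = 2116 / 175.929
sigma = 12.03 MPa


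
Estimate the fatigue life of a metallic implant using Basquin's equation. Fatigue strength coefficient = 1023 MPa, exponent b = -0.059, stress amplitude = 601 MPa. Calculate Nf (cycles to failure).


sigma_a = sigma_f' * (2Nf)^b
2Nf = (sigma_a/sigma_f')^(1/b)
2Nf = (601/1023)^(1/-0.059)
2Nf = 8227.6144
Nf = 4114


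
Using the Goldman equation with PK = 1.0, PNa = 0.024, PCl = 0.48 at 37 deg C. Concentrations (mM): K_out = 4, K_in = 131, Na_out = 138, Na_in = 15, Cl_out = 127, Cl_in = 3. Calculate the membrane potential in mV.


Vm = (RT/F)*ln((PK*Ko + PNa*Nao + PCl*Cli)/(PK*Ki + PNa*Nai + PCl*Clo))
Numer = 8.752, Denom = 192.32
Vm = -82.58 mV


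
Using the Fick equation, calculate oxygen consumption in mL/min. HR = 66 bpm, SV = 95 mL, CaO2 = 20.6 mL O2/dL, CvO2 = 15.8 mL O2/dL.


CO = HR*SV = 66*95/1000 = 6.27 L/min
a-v O2 diff = 20.6 - 15.8 = 4.8 mL/dL
VO2 = CO * (CaO2-CvO2) * 10 dL/L
VO2 = 6.27 * 4.8 * 10
VO2 = 301 mL/min


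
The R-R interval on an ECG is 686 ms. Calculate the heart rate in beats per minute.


HR = 60 / RR_interval(s)
RR = 686 ms = 0.686 s
HR = 60 / 0.686 = 87.46 bpm


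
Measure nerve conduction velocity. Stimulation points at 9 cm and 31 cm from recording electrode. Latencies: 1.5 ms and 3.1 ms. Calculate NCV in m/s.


Distance = (31 - 9) / 100 = 0.22 m
dt = (3.1 - 1.5) / 1000 = 0.0016 s
NCV = dist / dt = 137.5 m/s


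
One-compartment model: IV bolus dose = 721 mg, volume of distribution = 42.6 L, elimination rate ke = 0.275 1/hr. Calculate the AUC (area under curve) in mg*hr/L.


C0 = Dose/Vd = 721/42.6 = 16.9249 mg/L
AUC = C0/ke = 16.9249/0.275
AUC = 61.55 mg*hr/L


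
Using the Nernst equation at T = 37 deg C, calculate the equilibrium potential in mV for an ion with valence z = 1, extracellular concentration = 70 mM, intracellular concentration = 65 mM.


E = (RT/(zF)) * ln(C_out/C_in)
T = 37 + 273.15 = 310.15 K
E = (8.314 * 310.15 / (1 * 96485)) * ln(70/65)
E = 1.981 mV


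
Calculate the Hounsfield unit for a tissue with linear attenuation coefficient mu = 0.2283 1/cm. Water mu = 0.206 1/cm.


HU = ((mu_tissue - mu_water) / mu_water) * 1000
HU = ((0.2283 - 0.206) / 0.206) * 1000
HU = 108.3


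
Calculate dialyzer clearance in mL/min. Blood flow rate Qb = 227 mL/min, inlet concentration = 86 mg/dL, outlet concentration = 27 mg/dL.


K = Qb * (Cb_in - Cb_out) / Cb_in
K = 227 * (86 - 27) / 86
K = 155.7 mL/min


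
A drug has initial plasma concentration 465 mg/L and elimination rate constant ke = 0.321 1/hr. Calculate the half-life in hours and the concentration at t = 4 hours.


t_half = ln(2) / ke = 0.693147 / 0.321 = 2.159 hr
C(t) = C0 * exp(-ke*t) = 465 * exp(-0.321*4)
C(4) = 128.8 mg/L


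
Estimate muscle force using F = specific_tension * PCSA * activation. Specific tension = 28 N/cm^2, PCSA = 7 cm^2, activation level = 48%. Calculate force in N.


F = sigma * PCSA * activation
F = 28 * 7 * 0.48
F = 94.08 N


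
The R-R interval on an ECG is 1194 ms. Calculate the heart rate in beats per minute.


HR = 60 / RR_interval(s)
RR = 1194 ms = 1.194 s
HR = 60 / 1.194 = 50.25 bpm


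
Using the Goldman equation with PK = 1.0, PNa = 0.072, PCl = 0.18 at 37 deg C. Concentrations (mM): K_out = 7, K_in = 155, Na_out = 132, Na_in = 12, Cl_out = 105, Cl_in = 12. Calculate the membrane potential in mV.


Vm = (RT/F)*ln((PK*Ko + PNa*Nao + PCl*Cli)/(PK*Ki + PNa*Nai + PCl*Clo))
Numer = 18.664, Denom = 174.764
Vm = -59.78 mV


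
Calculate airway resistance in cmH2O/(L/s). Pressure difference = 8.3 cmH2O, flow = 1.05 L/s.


R = dP / flow
R = 8.3 / 1.05
R = 7.905 cmH2O/(L/s)


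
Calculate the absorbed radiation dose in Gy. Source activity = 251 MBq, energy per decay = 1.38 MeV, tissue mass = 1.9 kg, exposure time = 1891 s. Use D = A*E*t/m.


A = 251 MBq = 2.5100e+08 Bq
E = 1.38 MeV = 2.21076e-13 J
D = A*E*t/m = 2.5100e+08*2.21076e-13*1891/1.9
D = 0.05523 Gy


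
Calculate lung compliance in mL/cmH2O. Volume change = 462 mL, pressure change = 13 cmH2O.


C = dV / dP
C = 462 / 13
C = 35.54 mL/cmH2O


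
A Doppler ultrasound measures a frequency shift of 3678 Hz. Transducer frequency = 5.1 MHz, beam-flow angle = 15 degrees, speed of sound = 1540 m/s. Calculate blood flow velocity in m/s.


v = fd * c / (2 * f0 * cos(theta))
v = 3678 * 1540 / (2 * 5.1000e+06 * cos(15))
v = 0.5749 m/s


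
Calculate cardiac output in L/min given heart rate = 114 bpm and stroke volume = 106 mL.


CO = HR * SV
CO = 114 * 106 / 1000
CO = 12.08 L/min


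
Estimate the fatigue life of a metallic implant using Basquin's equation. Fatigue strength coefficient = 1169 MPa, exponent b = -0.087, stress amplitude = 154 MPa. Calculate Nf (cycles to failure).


sigma_a = sigma_f' * (2Nf)^b
2Nf = (sigma_a/sigma_f')^(1/b)
2Nf = (154/1169)^(1/-0.087)
2Nf = 1.3131654e+10
Nf = 6.5658e+09


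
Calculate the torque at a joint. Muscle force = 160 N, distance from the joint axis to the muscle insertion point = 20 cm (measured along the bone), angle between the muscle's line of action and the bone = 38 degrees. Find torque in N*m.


Torque = F * d * sin(theta)   (moment arm = d*sin(theta))
d = 20 cm = 0.2 m
Torque = 160 * 0.2 * sin(38)
Torque = 19.7 N*m


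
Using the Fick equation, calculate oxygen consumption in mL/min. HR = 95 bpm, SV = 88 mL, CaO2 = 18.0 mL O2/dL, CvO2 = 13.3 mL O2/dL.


CO = HR*SV = 95*88/1000 = 8.36 L/min
a-v O2 diff = 18.0 - 13.3 = 4.7 mL/dL
VO2 = CO * (CaO2-CvO2) * 10 dL/L
VO2 = 8.36 * 4.7 * 10
VO2 = 392.9 mL/min


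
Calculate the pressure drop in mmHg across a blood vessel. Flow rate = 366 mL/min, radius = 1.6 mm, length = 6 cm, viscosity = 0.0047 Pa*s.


dP = 8*mu*L*Q / (pi*r^4)
Q = 366 mL/min = 6.1e-06 m^3/s
dP = 668.404 Pa = 668.404 / 133.322 mmHg = 5.013 mmHg


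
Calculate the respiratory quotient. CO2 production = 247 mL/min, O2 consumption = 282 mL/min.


RQ = VCO2 / VO2
RQ = 247 / 282
RQ = 0.8759


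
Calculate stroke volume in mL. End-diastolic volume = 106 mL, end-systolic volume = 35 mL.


SV = EDV - ESV
SV = 106 - 35
SV = 71 mL


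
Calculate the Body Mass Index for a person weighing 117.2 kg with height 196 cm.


BMI = weight / height^2
height = 196 cm = 1.96 m
BMI = 117.2 / 1.96^2
BMI = 30.51 kg/m^2


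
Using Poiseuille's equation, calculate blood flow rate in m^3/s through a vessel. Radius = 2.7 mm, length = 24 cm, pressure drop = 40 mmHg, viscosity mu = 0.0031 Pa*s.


Q = pi*r^4*dP / (8*mu*L)
r = 0.0027 m, L = 0.24 m
dP = 40 mmHg = 5332.88 Pa
Q = 1.4959e-04 m^3/s


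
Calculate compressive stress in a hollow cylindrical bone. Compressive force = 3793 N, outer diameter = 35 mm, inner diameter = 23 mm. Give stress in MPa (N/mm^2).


A = pi*(r_o^2 - r_i^2)
r_o = 17.5 mm, r_i = 11.5 mm
A = 546.637 mm^2
sigma = F/A = 3793 / 546.637
sigma = 6.939 MPa


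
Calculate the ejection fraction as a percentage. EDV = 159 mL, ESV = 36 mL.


SV = EDV - ESV = 159 - 36 = 123 mL
EF = SV/EDV * 100 = 123/159 * 100
EF = 77.36%


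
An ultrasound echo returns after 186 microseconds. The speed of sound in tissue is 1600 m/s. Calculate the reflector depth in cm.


depth = c * t / 2
t = 186 us = 1.8600e-04 s
depth = 1600 * 1.8600e-04 / 2
depth = 0.1488 m = 14.88 cm


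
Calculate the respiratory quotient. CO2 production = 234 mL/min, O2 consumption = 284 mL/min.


RQ = VCO2 / VO2
RQ = 234 / 284
RQ = 0.8239


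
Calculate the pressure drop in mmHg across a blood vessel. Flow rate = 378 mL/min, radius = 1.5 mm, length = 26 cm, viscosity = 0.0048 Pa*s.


dP = 8*mu*L*Q / (pi*r^4)
Q = 378 mL/min = 6.3e-06 m^3/s
dP = 3954.85 Pa = 3954.85 / 133.322 mmHg = 29.66 mmHg


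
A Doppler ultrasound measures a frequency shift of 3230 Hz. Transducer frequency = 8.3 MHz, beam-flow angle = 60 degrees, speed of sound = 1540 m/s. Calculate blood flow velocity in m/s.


v = fd * c / (2 * f0 * cos(theta))
v = 3230 * 1540 / (2 * 8.3000e+06 * cos(60))
v = 0.5993 m/s


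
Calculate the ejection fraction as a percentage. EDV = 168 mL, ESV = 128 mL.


SV = EDV - ESV = 168 - 128 = 40 mL
EF = SV/EDV * 100 = 40/168 * 100
EF = 23.81%


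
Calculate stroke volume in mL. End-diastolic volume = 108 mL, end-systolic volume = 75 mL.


SV = EDV - ESV
SV = 108 - 75
SV = 33 mL


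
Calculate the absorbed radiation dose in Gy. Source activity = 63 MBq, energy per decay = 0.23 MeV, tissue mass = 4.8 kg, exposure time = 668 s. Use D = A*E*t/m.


A = 63 MBq = 6.3000e+07 Bq
E = 0.23 MeV = 3.6846e-14 J
D = A*E*t/m = 6.3000e+07*3.6846e-14*668/4.8
D = 3.2305e-04 Gy


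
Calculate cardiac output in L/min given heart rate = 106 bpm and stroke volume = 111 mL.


CO = HR * SV
CO = 106 * 111 / 1000
CO = 11.77 L/min


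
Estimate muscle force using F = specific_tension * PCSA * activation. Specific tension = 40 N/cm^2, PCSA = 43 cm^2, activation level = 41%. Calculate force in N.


F = sigma * PCSA * activation
F = 40 * 43 * 0.41
F = 705.2 N


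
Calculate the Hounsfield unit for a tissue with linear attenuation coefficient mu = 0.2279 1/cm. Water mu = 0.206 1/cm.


HU = ((mu_tissue - mu_water) / mu_water) * 1000
HU = ((0.2279 - 0.206) / 0.206) * 1000
HU = 106.3


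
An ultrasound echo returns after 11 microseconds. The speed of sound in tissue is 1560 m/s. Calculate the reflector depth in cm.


depth = c * t / 2
t = 11 us = 1.1000e-05 s
depth = 1560 * 1.1000e-05 / 2
depth = 0.00858 m = 0.858 cm


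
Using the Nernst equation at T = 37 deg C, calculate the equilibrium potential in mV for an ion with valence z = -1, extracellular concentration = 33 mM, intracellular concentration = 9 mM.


E = (RT/(zF)) * ln(C_out/C_in)
T = 37 + 273.15 = 310.15 K
E = (8.314 * 310.15 / (-1 * 96485)) * ln(33/9)
E = -34.72 mV


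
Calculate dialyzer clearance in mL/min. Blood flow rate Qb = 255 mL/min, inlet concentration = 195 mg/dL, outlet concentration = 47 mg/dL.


K = Qb * (Cb_in - Cb_out) / Cb_in
K = 255 * (195 - 47) / 195
K = 193.5 mL/min


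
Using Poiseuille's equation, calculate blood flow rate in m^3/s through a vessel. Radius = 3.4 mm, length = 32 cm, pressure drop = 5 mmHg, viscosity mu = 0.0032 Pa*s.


Q = pi*r^4*dP / (8*mu*L)
r = 0.0034 m, L = 0.32 m
dP = 5 mmHg = 666.61 Pa
Q = 3.4162e-05 m^3/s


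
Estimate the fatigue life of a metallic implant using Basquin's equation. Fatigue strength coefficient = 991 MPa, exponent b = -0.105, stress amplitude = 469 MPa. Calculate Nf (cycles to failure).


sigma_a = sigma_f' * (2Nf)^b
2Nf = (sigma_a/sigma_f')^(1/b)
2Nf = (469/991)^(1/-0.105)
2Nf = 1242.4916
Nf = 621.2


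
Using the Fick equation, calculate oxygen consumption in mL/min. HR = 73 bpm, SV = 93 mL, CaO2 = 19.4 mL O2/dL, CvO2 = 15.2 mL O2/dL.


CO = HR*SV = 73*93/1000 = 6.789 L/min
a-v O2 diff = 19.4 - 15.2 = 4.2 mL/dL
VO2 = CO * (CaO2-CvO2) * 10 dL/L
VO2 = 6.789 * 4.2 * 10
VO2 = 285.1 mL/min


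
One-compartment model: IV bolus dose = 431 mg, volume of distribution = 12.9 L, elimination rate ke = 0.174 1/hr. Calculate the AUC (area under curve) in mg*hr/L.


C0 = Dose/Vd = 431/12.9 = 33.4109 mg/L
AUC = C0/ke = 33.4109/0.174
AUC = 192 mg*hr/L
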